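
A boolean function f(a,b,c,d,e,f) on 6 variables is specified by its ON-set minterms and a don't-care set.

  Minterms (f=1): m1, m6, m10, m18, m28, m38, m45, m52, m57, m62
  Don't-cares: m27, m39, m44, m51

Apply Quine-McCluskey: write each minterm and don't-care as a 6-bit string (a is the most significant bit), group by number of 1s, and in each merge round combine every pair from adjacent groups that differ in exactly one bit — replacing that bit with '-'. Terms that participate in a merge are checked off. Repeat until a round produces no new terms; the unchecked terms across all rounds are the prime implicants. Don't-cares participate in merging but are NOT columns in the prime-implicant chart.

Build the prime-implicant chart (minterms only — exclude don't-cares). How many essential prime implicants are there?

[col 0] 000001, 000110*, 001010, 010010, 011011, 011100, 100110*, 100111*, 101100*, 101101*, 110011, 110100, 111001, 111110
[col 1] -00110, 10011-, 10110-
Prime implicants: -00110, 000001, 001010, 010010, 011011, 011100, 10011-, 10110-, 110011, 110100, 111001, 111110
PI chart (minterm → PIs covering it):
  1 | 000001  (sole → essential)
  6 | -00110  (sole → essential)
  10 | 001010  (sole → essential)
  18 | 010010  (sole → essential)
  28 | 011100  (sole → essential)
  38 | -00110,10011-
  45 | 10110-  (sole → essential)
  52 | 110100  (sole → essential)
  57 | 111001  (sole → essential)
  62 | 111110  (sole → essential)
Essential prime implicants: -00110, 000001, 001010, 010010, 011100, 10110-, 110100, 111001, 111110

9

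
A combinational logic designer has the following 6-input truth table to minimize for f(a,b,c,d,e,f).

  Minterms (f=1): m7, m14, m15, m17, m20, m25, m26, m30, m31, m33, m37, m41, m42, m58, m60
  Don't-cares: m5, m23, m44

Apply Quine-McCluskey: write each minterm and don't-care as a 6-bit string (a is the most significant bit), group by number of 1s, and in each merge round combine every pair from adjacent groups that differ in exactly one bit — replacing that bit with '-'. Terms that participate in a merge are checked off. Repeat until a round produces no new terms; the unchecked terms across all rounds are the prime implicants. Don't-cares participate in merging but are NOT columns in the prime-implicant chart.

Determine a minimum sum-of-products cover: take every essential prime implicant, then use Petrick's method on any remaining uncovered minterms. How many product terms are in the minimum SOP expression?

[col 0] 000101*, 000111*, 001110*, 001111*, 010001*, 010100, 010111*, 011001*, 011010*, 011110*, 011111*, 100001*, 100101*, 101001*, 101010*, 101100*, 111010*, 111100*
[col 1] -00101, -11010, 0-0111*, 0-1110*, 0-1111*, 00-111*, 0001-1, 00111-*, 01-001, 01-111*, 011-10, 01111-*, 1-1010, 1-1100, 10-001, 100-01
[col 2] 0--111, 0-111-
Prime implicants: -00101, -11010, 0--111, 0-111-, 0001-1, 01-001, 010100, 011-10, 1-1010, 1-1100, 10-001, 100-01
PI chart (minterm → PIs covering it):
  7 | 0--111,0001-1
  14 | 0-111-  (sole → essential)
  15 | 0--111,0-111-
  17 | 01-001  (sole → essential)
  20 | 010100  (sole → essential)
  25 | 01-001  (sole → essential)
  26 | -11010,011-10
  30 | 0-111-,011-10
  31 | 0--111,0-111-
  33 | 10-001,100-01
  37 | -00101,100-01
  41 | 10-001  (sole → essential)
  42 | 1-1010  (sole → essential)
  58 | -11010,1-1010
  60 | 1-1100  (sole → essential)
Essential prime implicants: 0-111-, 01-001, 010100, 1-1010, 1-1100, 10-001
Petrick residual → -00101, -11010, 0--111
Minimum SOP uses 9 PIs: b'c'de'f + bcd'ef' + a'def + a'cde + a'bd'e'f + a'bc'de'f' + acd'ef' + acde'f' + ab'd'e'f

9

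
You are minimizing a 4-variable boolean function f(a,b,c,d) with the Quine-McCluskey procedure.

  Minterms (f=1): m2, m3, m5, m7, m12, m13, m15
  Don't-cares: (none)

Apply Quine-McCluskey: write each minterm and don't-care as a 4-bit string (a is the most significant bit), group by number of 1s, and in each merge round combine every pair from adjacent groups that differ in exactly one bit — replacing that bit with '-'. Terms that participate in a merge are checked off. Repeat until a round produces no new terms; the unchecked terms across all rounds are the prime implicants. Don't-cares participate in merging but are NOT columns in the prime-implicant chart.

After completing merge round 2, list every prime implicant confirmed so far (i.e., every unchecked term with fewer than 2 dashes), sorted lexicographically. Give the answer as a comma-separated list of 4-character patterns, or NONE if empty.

0-11, 001-, 110-

size-2^0 implicants → 0010(✓)  0011(✓)  0101(✓)  0111(✓)  1100(✓)  1101(✓)  1111(✓)
size-2^1 implicants → -101(✓)  -111(✓)  0-11  001-  01-1(✓)  11-1(✓)  110-
size-2^2 implicants → -1-1
Unchecked terms (primes): -1-1, 0-11, 001-, 110-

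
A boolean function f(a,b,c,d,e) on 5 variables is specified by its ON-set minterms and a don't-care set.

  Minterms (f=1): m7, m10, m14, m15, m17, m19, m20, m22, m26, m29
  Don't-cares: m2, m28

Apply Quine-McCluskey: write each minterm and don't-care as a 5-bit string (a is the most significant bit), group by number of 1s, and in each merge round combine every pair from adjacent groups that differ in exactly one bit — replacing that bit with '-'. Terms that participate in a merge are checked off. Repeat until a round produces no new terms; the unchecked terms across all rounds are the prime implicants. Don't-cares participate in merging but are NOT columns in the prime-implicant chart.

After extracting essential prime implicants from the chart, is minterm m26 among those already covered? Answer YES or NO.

[col 0] 00010*, 00111*, 01010*, 01110*, 01111*, 10001*, 10011*, 10100*, 10110*, 11010*, 11100*, 11101*
[col 1] -1010, 0-010, 0-111, 01-10, 0111-, 1-100, 100-1, 101-0, 1110-
Prime implicants: -1010, 0-010, 0-111, 01-10, 0111-, 1-100, 100-1, 101-0, 1110-
PI chart (minterm → PIs covering it):
  7 | 0-111  (sole → essential)
  10 | -1010,0-010,01-10
  14 | 01-10,0111-
  15 | 0-111,0111-
  17 | 100-1  (sole → essential)
  19 | 100-1  (sole → essential)
  20 | 1-100,101-0
  22 | 101-0  (sole → essential)
  26 | -1010  (sole → essential)
  29 | 1110-  (sole → essential)
Essential prime implicants: -1010, 0-111, 100-1, 101-0, 1110-

YES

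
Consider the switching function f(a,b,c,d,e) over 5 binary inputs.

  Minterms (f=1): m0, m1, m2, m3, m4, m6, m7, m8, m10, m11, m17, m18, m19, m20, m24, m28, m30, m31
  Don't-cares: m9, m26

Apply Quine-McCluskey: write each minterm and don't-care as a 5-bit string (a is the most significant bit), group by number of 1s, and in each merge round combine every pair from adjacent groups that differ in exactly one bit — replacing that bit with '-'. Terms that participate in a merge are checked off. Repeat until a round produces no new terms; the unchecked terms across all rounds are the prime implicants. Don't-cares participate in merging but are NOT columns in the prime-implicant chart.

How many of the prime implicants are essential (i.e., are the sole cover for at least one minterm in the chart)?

4

Round 0: 00000✓ 00001✓ 00010✓ 00011✓ 00100✓ 00110✓ 00111✓ 01000✓ 01001✓ 01010✓ 01011✓ 10001✓ 10010✓ 10011✓ 10100✓ 11000✓ 11010✓ 11100✓ 11110✓ 11111✓
Round 1: -0001✓ -0010✓ -0011✓ -0100 -1000✓ -1010✓ 0-000✓ 0-001✓ 0-010✓ 0-011✓ 00-00✓ 00-10✓ 00-11✓ 000-0✓ 000-1✓ 0000-✓ 0001-✓ 001-0✓ 0011-✓ 010-0✓ 010-1✓ 0100-✓ 0101-✓ 1-010✓ 1-100 100-1✓ 1001-✓ 11-00✓ 11-10✓ 110-0✓ 111-0✓ 1111-
Round 2: --010 -00-1 -001- -10-0 0-0-0✓ 0-0-1✓ 0-00-✓ 0-01-✓ 00--0 00-1- 000--✓ 010--✓ 11--0
Round 3: 0-0--
PIs = {--010, -00-1, -001-, -0100, -10-0, 0-0--, 00--0, 00-1-, 1-100, 11--0, 1111-}
Coverage chart:
  m0: 0-0--,00--0
  m1: -00-1,0-0--
  m2: --010,-001-,0-0--,00--0,00-1-
  m3: -00-1,-001-,0-0--,00-1-
  m4: -0100,00--0
  m6: 00--0,00-1-
  m7: 00-1- ←essential
  m8: -10-0,0-0--
  m10: --010,-10-0,0-0--
  m11: 0-0-- ←essential
  m17: -00-1 ←essential
  m18: --010,-001-
  m19: -00-1,-001-
  m20: -0100,1-100
  m24: -10-0,11--0
  m28: 1-100,11--0
  m30: 11--0,1111-
  m31: 1111- ←essential
Essential: -00-1, 0-0--, 00-1-, 1111-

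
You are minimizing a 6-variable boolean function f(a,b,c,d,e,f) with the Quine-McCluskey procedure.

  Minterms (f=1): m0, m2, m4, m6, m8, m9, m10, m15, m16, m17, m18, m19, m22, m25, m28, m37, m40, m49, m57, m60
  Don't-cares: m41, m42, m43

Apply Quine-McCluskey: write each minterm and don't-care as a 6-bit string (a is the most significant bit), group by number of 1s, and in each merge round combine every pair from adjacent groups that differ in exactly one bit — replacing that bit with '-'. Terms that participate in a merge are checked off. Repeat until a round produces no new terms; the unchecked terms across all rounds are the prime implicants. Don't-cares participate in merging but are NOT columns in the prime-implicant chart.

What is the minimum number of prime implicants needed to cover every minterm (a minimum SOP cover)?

size-2^0 implicants → 000000(✓)  000010(✓)  000100(✓)  000110(✓)  001000(✓)  001001(✓)  001010(✓)  001111  010000(✓)  010001(✓)  010010(✓)  010011(✓)  010110(✓)  011001(✓)  011100(✓)  100101  101000(✓)  101001(✓)  101010(✓)  101011(✓)  110001(✓)  111001(✓)  111100(✓)
size-2^1 implicants → -01000(✓)  -01001(✓)  -01010(✓)  -10001(✓)  -11001(✓)  -11100  0-0000(✓)  0-0010(✓)  0-0110(✓)  0-1001(✓)  00-000(✓)  00-010(✓)  000-00(✓)  000-10(✓)  0000-0(✓)  0001-0(✓)  0010-0(✓)  00100-(✓)  01-001(✓)  010-10(✓)  0100-0(✓)  0100-1(✓)  01000-(✓)  01001-(✓)  1-1001(✓)  1010-0(✓)  1010-1(✓)  10100-(✓)  10101-(✓)  11-001(✓)
size-2^2 implicants → --1001  -010-0  -0100-  -1-001  0-0-10  0-00-0  00-0-0  000--0  0100--  1010--
Unchecked terms (primes): --1001, -010-0, -0100-, -1-001, -11100, 0-0-10, 0-00-0, 00-0-0, 000--0, 001111, 0100--, 100101, 1010--
Minterm coverage:
  m0 ⊆ 0-00-0,00-0-0,000--0
  m2 ⊆ 0-0-10,0-00-0,00-0-0,000--0
  m4 ⊆ 000--0 [E]
  m6 ⊆ 0-0-10,000--0
  m8 ⊆ -010-0,-0100-,00-0-0
  m9 ⊆ --1001,-0100-
  m10 ⊆ -010-0,00-0-0
  m15 ⊆ 001111 [E]
  m16 ⊆ 0-00-0,0100--
  m17 ⊆ -1-001,0100--
  m18 ⊆ 0-0-10,0-00-0,0100--
  m19 ⊆ 0100-- [E]
  m22 ⊆ 0-0-10 [E]
  m25 ⊆ --1001,-1-001
  m28 ⊆ -11100 [E]
  m37 ⊆ 100101 [E]
  m40 ⊆ -010-0,-0100-,1010--
  m49 ⊆ -1-001 [E]
  m57 ⊆ --1001,-1-001
  m60 ⊆ -11100 [E]
E = {-1-001, -11100, 0-0-10, 000--0, 001111, 0100--, 100101}
Petrick residual → --1001, -010-0
Cover = cd'e'f + b'cd'f' + bd'e'f + bcde'f' + a'c'ef' + a'b'c'f' + a'b'cdef + a'bc'd' + ab'c'de'f  |cover|=9

9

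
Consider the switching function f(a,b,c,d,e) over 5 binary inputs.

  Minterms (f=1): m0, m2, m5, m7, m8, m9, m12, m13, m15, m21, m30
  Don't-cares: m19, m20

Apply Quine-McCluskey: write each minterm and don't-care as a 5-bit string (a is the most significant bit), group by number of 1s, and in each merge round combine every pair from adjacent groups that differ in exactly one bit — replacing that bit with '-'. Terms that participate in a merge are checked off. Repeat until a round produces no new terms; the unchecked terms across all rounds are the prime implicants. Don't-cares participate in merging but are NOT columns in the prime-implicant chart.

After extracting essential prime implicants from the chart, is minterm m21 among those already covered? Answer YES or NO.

NO

Round 0: 00000✓ 00010✓ 00101✓ 00111✓ 01000✓ 01001✓ 01100✓ 01101✓ 01111✓ 10011 10100✓ 10101✓ 11110
Round 1: -0101 0-000 0-101✓ 0-111✓ 000-0 001-1✓ 01-00✓ 01-01✓ 0100-✓ 011-1✓ 0110-✓ 1010-
Round 2: 0-1-1 01-0-
PIs = {-0101, 0-000, 0-1-1, 000-0, 01-0-, 10011, 1010-, 11110}
Coverage chart:
  m0: 0-000,000-0
  m2: 000-0 ←essential
  m5: -0101,0-1-1
  m7: 0-1-1 ←essential
  m8: 0-000,01-0-
  m9: 01-0- ←essential
  m12: 01-0- ←essential
  m13: 0-1-1,01-0-
  m15: 0-1-1 ←essential
  m21: -0101,1010-
  m30: 11110 ←essential
Essential: 0-1-1, 000-0, 01-0-, 11110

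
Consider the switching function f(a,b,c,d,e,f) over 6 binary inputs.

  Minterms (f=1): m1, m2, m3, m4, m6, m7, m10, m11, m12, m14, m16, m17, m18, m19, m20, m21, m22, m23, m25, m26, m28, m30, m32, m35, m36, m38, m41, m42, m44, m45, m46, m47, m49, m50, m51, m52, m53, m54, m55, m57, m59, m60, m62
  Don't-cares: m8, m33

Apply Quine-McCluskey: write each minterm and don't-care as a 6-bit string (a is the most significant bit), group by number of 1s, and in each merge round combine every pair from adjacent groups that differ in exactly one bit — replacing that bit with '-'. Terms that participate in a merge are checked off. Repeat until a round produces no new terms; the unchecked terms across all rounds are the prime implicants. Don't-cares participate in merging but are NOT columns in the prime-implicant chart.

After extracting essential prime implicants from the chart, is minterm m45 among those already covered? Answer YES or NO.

YES

Round 0: 000001✓ 000010✓ 000011✓ 000100✓ 000110✓ 000111✓ 001000✓ 001010✓ 001011✓ 001100✓ 001110✓ 010000✓ 010001✓ 010010✓ 010011✓ 010100✓ 010101✓ 010110✓ 010111✓ 011001✓ 011010✓ 011100✓ 011110✓ 100000✓ 100001✓ 100011✓ 100100✓ 100110✓ 101001✓ 101010✓ 101100✓ 101101✓ 101110✓ 101111✓ 110001✓ 110010✓ 110011✓ 110100✓ 110101✓ 110110✓ 110111✓ 111001✓ 111011✓ 111100✓ 111110✓
Round 1: -00001✓ -00011✓ -00100✓ -00110✓ -01010✓ -01100✓ -01110✓ -10001✓ -10010✓ -10011✓ -10100✓ -10101✓ -10110✓ -10111✓ -11001✓ -11100✓ -11110✓ 0-0001✓ 0-0010✓ 0-0011✓ 0-0100✓ 0-0110✓ 0-0111✓ 0-1010✓ 0-1100✓ 0-1110✓ 00-010✓ 00-011✓ 00-100✓ 00-110✓ 000-10✓ 000-11✓ 0000-1✓ 00001-✓ 0001-0✓ 00011-✓ 001-00✓ 001-10✓ 0010-0✓ 00101-✓ 0011-0✓ 01-001✓ 01-010✓ 01-100✓ 01-110✓ 010-00✓ 010-01✓ 010-10✓ 010-11✓ 0100-0✓ 0100-1✓ 01000-✓ 01001-✓ 0101-0✓ 0101-1✓ 01010-✓ 01011-✓ 011-10✓ 0111-0✓ 1-0001✓ 1-0011✓ 1-0100✓ 1-0110✓ 1-1001✓ 1-1100✓ 1-1110✓ 10-001✓ 10-100✓ 10-110✓ 100-00 1000-1✓ 10000- 1001-0✓ 101-01 101-10✓ 1011-0✓ 1011-1✓ 10110-✓ 10111-✓ 11-001✓ 11-011✓ 11-100✓ 11-110✓ 110-01✓ 110-10✓ 110-11✓ 1100-1✓ 11001-✓ 1101-0✓ 1101-1✓ 11010-✓ 11011-✓ 1110-1✓ 1111-0✓
Round 2: --0001✓ --0011✓ --0100✓ --0110✓ --1100✓ --1110✓ -0-100✓ -0-110✓ -000-1✓ -001-0✓ -01-10 -011-0✓ -1-001 -1-100✓ -1-110✓ -10-01✓ -10-10✓ -10-11✓ -100-1✓ -1001-✓ -101-0✓ -101-1✓ -1010-✓ -1011-✓ -111-0✓ 0--010✓ 0--100✓ 0--110✓ 0-0-10✓ 0-0-11✓ 0-00-1✓ 0-001-✓ 0-01-0✓ 0-011-✓ 0-1-10✓ 0-11-0✓ 00--10✓ 00-01- 00-1-0✓ 000-1-✓ 001--0 01--10✓ 01-1-0✓ 010--0✓ 010--1✓ 010-0-✓ 010-1-✓ 0100--✓ 0101--✓ 1--001 1--100✓ 1--110✓ 1-00-1✓ 1-01-0✓ 1-11-0✓ 10-1-0✓ 1011-- 11-0-1 11-1-0✓ 110--1✓ 110-1-✓ 1101--✓
Round 3: ---100✓ ---110✓ --00-1 --01-0✓ --11-0✓ -0-1-0✓ -1-1-0✓ -10--1 -10-1- -101-- 0---10 0--1-0✓ 0-0-1- 010--- 1--1-0✓
Round 4: ---1-0
PIs = {---1-0, --00-1, -01-10, -1-001, -10--1, -10-1-, -101--, 0---10, 0-0-1-, 00-01-, 001--0, 010---, 1--001, 100-00, 10000-, 101-01, 1011--, 11-0-1}
Coverage chart:
  m1: --00-1 ←essential
  m2: 0---10,0-0-1-,00-01-
  m3: --00-1,0-0-1-,00-01-
  m4: ---1-0 ←essential
  m6: ---1-0,0---10,0-0-1-
  m7: 0-0-1- ←essential
  m10: -01-10,0---10,00-01-,001--0
  m11: 00-01- ←essential
  m12: ---1-0,001--0
  m14: ---1-0,-01-10,0---10,001--0
  m16: 010--- ←essential
  m17: --00-1,-1-001,-10--1,010---
  m18: -10-1-,0---10,0-0-1-,010---
  m19: --00-1,-10--1,-10-1-,0-0-1-,010---
  m20: ---1-0,-101--,010---
  m21: -10--1,-101--,010---
  m22: ---1-0,-10-1-,-101--,0---10,0-0-1-,010---
  m23: -10--1,-10-1-,-101--,0-0-1-,010---
  m25: -1-001 ←essential
  m26: 0---10 ←essential
  m28: ---1-0 ←essential
  m30: ---1-0,0---10
  m32: 100-00,10000-
  m35: --00-1 ←essential
  m36: ---1-0,100-00
  m38: ---1-0 ←essential
  m41: 1--001,101-01
  m42: -01-10 ←essential
  m44: ---1-0,1011--
  m45: 101-01,1011--
  m46: ---1-0,-01-10,1011--
  m47: 1011-- ←essential
  m49: --00-1,-1-001,-10--1,1--001,11-0-1
  m50: -10-1- ←essential
  m51: --00-1,-10--1,-10-1-,11-0-1
  m52: ---1-0,-101--
  m53: -10--1,-101--
  m54: ---1-0,-10-1-,-101--
  m55: -10--1,-10-1-,-101--
  m57: -1-001,1--001,11-0-1
  m59: 11-0-1 ←essential
  m60: ---1-0 ←essential
  m62: ---1-0 ←essential
Essential: ---1-0, --00-1, -01-10, -1-001, -10-1-, 0---10, 0-0-1-, 00-01-, 010---, 1011--, 11-0-1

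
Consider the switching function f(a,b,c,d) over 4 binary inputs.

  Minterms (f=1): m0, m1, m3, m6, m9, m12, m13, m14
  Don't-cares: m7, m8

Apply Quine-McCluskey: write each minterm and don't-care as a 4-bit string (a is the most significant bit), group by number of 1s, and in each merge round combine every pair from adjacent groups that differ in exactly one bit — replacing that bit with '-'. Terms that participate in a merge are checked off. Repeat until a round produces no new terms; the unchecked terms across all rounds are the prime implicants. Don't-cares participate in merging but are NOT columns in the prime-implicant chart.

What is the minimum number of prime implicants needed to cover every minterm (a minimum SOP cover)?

[col 0] 0000*, 0001*, 0011*, 0110*, 0111*, 1000*, 1001*, 1100*, 1101*, 1110*
[col 1] -000*, -001*, -110, 0-11, 00-1, 000-*, 011-, 1-00*, 1-01*, 100-*, 11-0, 110-*
[col 2] -00-, 1-0-
Prime implicants: -00-, -110, 0-11, 00-1, 011-, 1-0-, 11-0
PI chart (minterm → PIs covering it):
  0 | -00-  (sole → essential)
  1 | -00-,00-1
  3 | 0-11,00-1
  6 | -110,011-
  9 | -00-,1-0-
  12 | 1-0-,11-0
  13 | 1-0-  (sole → essential)
  14 | -110,11-0
Essential prime implicants: -00-, 1-0-
Petrick residual → -110, 0-11
Minimum SOP uses 4 PIs: b'c' + bcd' + a'cd + ac'

4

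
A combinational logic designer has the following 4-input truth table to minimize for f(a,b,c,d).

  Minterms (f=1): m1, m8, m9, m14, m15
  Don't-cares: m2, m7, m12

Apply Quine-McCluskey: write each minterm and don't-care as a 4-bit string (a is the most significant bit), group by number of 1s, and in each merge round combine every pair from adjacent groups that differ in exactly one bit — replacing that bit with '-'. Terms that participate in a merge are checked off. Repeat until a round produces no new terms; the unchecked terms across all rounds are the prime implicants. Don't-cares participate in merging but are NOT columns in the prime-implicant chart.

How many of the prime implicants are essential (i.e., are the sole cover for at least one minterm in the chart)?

[col 0] 0001*, 0010, 0111*, 1000*, 1001*, 1100*, 1110*, 1111*
[col 1] -001, -111, 1-00, 100-, 11-0, 111-
Prime implicants: -001, -111, 0010, 1-00, 100-, 11-0, 111-
PI chart (minterm → PIs covering it):
  1 | -001  (sole → essential)
  8 | 1-00,100-
  9 | -001,100-
  14 | 11-0,111-
  15 | -111,111-
Essential prime implicants: -001

1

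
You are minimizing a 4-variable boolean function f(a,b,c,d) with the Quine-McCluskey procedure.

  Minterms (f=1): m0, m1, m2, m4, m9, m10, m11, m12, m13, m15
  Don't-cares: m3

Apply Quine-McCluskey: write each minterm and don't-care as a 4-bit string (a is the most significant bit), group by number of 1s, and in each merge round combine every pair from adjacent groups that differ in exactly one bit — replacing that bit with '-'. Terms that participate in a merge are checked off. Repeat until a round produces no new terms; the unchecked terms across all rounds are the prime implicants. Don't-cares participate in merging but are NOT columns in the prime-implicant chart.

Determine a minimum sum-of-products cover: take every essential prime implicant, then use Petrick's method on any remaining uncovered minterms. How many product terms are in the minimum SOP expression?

4

Round 0: 0000✓ 0001✓ 0010✓ 0011✓ 0100✓ 1001✓ 1010✓ 1011✓ 1100✓ 1101✓ 1111✓
Round 1: -001✓ -010✓ -011✓ -100 0-00 00-0✓ 00-1✓ 000-✓ 001-✓ 1-01✓ 1-11✓ 10-1✓ 101-✓ 11-1✓ 110-
Round 2: -0-1 -01- 00-- 1--1
PIs = {-0-1, -01-, -100, 0-00, 00--, 1--1, 110-}
Coverage chart:
  m0: 0-00,00--
  m1: -0-1,00--
  m2: -01-,00--
  m4: -100,0-00
  m9: -0-1,1--1
  m10: -01- ←essential
  m11: -0-1,-01-,1--1
  m12: -100,110-
  m13: 1--1,110-
  m15: 1--1 ←essential
Essential: -01-, 1--1
Petrick residual → -100, 00--
Min cover (4 terms): b'c + bc'd' + a'b' + ad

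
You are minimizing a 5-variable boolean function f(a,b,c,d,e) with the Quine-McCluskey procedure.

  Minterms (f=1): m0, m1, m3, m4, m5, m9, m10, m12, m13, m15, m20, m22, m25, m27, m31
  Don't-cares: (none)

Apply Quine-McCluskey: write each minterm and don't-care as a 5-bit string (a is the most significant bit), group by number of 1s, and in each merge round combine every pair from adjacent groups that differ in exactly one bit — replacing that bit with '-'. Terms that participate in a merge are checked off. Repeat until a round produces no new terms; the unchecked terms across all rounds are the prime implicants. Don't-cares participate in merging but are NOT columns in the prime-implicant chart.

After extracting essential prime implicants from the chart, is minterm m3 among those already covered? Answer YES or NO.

YES

size-2^0 implicants → 00000(✓)  00001(✓)  00011(✓)  00100(✓)  00101(✓)  01001(✓)  01010  01100(✓)  01101(✓)  01111(✓)  10100(✓)  10110(✓)  11001(✓)  11011(✓)  11111(✓)
size-2^1 implicants → -0100  -1001  -1111  0-001(✓)  0-100(✓)  0-101(✓)  00-00(✓)  00-01(✓)  000-1  0000-(✓)  0010-(✓)  01-01(✓)  011-1  0110-(✓)  101-0  11-11  110-1
size-2^2 implicants → 0--01  0-10-  00-0-
Unchecked terms (primes): -0100, -1001, -1111, 0--01, 0-10-, 00-0-, 000-1, 01010, 011-1, 101-0, 11-11, 110-1
Minterm coverage:
  m0 ⊆ 00-0- [E]
  m1 ⊆ 0--01,00-0-,000-1
  m3 ⊆ 000-1 [E]
  m4 ⊆ -0100,0-10-,00-0-
  m5 ⊆ 0--01,0-10-,00-0-
  m9 ⊆ -1001,0--01
  m10 ⊆ 01010 [E]
  m12 ⊆ 0-10- [E]
  m13 ⊆ 0--01,0-10-,011-1
  m15 ⊆ -1111,011-1
  m20 ⊆ -0100,101-0
  m22 ⊆ 101-0 [E]
  m25 ⊆ -1001,110-1
  m27 ⊆ 11-11,110-1
  m31 ⊆ -1111,11-11
E = {0-10-, 00-0-, 000-1, 01010, 101-0}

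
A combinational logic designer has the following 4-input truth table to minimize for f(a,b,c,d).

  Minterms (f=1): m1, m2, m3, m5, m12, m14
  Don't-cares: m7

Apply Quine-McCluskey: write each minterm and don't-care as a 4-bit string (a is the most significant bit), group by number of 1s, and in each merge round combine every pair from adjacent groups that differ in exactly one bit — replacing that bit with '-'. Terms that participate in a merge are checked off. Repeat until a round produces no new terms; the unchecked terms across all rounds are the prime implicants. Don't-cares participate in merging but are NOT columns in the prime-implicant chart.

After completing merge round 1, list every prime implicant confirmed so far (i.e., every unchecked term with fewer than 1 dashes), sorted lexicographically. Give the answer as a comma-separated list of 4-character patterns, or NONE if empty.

NONE

Round 0: 0001✓ 0010✓ 0011✓ 0101✓ 0111✓ 1100✓ 1110✓
Round 1: 0-01✓ 0-11✓ 00-1✓ 001- 01-1✓ 11-0
Round 2: 0--1
PIs = {0--1, 001-, 11-0}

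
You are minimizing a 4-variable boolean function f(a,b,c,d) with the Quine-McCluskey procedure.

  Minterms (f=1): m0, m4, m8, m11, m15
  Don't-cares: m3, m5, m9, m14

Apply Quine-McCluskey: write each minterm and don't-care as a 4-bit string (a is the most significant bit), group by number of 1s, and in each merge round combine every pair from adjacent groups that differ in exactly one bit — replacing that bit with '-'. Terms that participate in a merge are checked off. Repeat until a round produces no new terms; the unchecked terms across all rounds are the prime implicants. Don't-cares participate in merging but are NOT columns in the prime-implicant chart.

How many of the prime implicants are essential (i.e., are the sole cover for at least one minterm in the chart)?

0

[col 0] 0000*, 0011*, 0100*, 0101*, 1000*, 1001*, 1011*, 1110*, 1111*
[col 1] -000, -011, 0-00, 010-, 1-11, 10-1, 100-, 111-
Prime implicants: -000, -011, 0-00, 010-, 1-11, 10-1, 100-, 111-
PI chart (minterm → PIs covering it):
  0 | -000,0-00
  4 | 0-00,010-
  8 | -000,100-
  11 | -011,1-11,10-1
  15 | 1-11,111-
(no essential prime implicants)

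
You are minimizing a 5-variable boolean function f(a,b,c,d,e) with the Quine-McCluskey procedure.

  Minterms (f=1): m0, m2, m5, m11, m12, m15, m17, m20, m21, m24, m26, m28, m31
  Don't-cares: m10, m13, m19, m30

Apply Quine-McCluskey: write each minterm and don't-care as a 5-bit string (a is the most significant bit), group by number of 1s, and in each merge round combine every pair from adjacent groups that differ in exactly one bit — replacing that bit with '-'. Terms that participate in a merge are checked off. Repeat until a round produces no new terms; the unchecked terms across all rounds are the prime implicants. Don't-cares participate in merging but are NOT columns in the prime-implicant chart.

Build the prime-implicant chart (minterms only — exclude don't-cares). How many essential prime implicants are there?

2

[col 0] 00000*, 00010*, 00101*, 01010*, 01011*, 01100*, 01101*, 01111*, 10001*, 10011*, 10100*, 10101*, 11000*, 11010*, 11100*, 11110*, 11111*
[col 1] -0101, -1010, -1100, -1111, 0-010, 0-101, 000-0, 01-11, 0101-, 011-1, 0110-, 1-100, 10-01, 100-1, 1010-, 11-00*, 11-10*, 110-0*, 111-0*, 1111-
[col 2] 11--0
Prime implicants: -0101, -1010, -1100, -1111, 0-010, 0-101, 000-0, 01-11, 0101-, 011-1, 0110-, 1-100, 10-01, 100-1, 1010-, 11--0, 1111-
PI chart (minterm → PIs covering it):
  0 | 000-0  (sole → essential)
  2 | 0-010,000-0
  5 | -0101,0-101
  11 | 01-11,0101-
  12 | -1100,0110-
  15 | -1111,01-11,011-1
  17 | 10-01,100-1
  20 | 1-100,1010-
  21 | -0101,10-01,1010-
  24 | 11--0  (sole → essential)
  26 | -1010,11--0
  28 | -1100,1-100,11--0
  31 | -1111,1111-
Essential prime implicants: 000-0, 11--0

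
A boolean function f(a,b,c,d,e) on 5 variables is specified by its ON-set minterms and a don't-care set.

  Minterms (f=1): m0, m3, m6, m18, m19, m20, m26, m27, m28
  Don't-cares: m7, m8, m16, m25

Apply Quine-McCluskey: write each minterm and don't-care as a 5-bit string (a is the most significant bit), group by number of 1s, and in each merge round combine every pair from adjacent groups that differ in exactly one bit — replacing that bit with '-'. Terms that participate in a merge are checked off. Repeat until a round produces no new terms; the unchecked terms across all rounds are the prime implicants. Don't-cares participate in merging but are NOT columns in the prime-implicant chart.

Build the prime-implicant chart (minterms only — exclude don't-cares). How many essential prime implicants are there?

3

size-2^0 implicants → 00000(✓)  00011(✓)  00110(✓)  00111(✓)  01000(✓)  10000(✓)  10010(✓)  10011(✓)  10100(✓)  11001(✓)  11010(✓)  11011(✓)  11100(✓)
size-2^1 implicants → -0000  -0011  0-000  00-11  0011-  1-010(✓)  1-011(✓)  1-100  10-00  100-0  1001-(✓)  110-1  1101-(✓)
size-2^2 implicants → 1-01-
Unchecked terms (primes): -0000, -0011, 0-000, 00-11, 0011-, 1-01-, 1-100, 10-00, 100-0, 110-1
Minterm coverage:
  m0 ⊆ -0000,0-000
  m3 ⊆ -0011,00-11
  m6 ⊆ 0011- [E]
  m18 ⊆ 1-01-,100-0
  m19 ⊆ -0011,1-01-
  m20 ⊆ 1-100,10-00
  m26 ⊆ 1-01- [E]
  m27 ⊆ 1-01-,110-1
  m28 ⊆ 1-100 [E]
E = {0011-, 1-01-, 1-100}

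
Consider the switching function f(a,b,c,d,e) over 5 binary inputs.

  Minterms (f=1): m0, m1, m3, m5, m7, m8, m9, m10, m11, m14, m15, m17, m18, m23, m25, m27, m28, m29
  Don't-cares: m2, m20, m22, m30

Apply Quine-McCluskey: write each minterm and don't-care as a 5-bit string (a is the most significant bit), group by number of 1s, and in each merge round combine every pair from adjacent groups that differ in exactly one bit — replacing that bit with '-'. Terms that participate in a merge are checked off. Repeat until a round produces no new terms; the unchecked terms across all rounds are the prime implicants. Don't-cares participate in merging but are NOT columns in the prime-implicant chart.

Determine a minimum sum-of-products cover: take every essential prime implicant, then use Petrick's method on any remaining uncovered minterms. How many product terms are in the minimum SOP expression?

8

size-2^0 implicants → 00000(✓)  00001(✓)  00010(✓)  00011(✓)  00101(✓)  00111(✓)  01000(✓)  01001(✓)  01010(✓)  01011(✓)  01110(✓)  01111(✓)  10001(✓)  10010(✓)  10100(✓)  10110(✓)  10111(✓)  11001(✓)  11011(✓)  11100(✓)  11101(✓)  11110(✓)
size-2^1 implicants → -0001(✓)  -0010  -0111  -1001(✓)  -1011(✓)  -1110  0-000(✓)  0-001(✓)  0-010(✓)  0-011(✓)  0-111(✓)  00-01(✓)  00-11(✓)  000-0(✓)  000-1(✓)  0000-(✓)  0001-(✓)  001-1(✓)  01-10(✓)  01-11(✓)  010-0(✓)  010-1(✓)  0100-(✓)  0101-(✓)  0111-(✓)  1-001(✓)  1-100(✓)  1-110(✓)  10-10  101-0(✓)  1011-  11-01  110-1(✓)  111-0(✓)  1110-
size-2^2 implicants → --001  -10-1  0--11  0-0-0(✓)  0-0-1(✓)  0-00-(✓)  0-01-(✓)  00--1  000--(✓)  01-1-  010--(✓)  1-1-0
size-2^3 implicants → 0-0--
Unchecked terms (primes): --001, -0010, -0111, -10-1, -1110, 0--11, 0-0--, 00--1, 01-1-, 1-1-0, 10-10, 1011-, 11-01, 1110-
Minterm coverage:
  m0 ⊆ 0-0-- [E]
  m1 ⊆ --001,0-0--,00--1
  m3 ⊆ 0--11,0-0--,00--1
  m5 ⊆ 00--1 [E]
  m7 ⊆ -0111,0--11,00--1
  m8 ⊆ 0-0-- [E]
  m9 ⊆ --001,-10-1,0-0--
  m10 ⊆ 0-0--,01-1-
  m11 ⊆ -10-1,0--11,0-0--,01-1-
  m14 ⊆ -1110,01-1-
  m15 ⊆ 0--11,01-1-
  m17 ⊆ --001 [E]
  m18 ⊆ -0010,10-10
  m23 ⊆ -0111,1011-
  m25 ⊆ --001,-10-1,11-01
  m27 ⊆ -10-1 [E]
  m28 ⊆ 1-1-0,1110-
  m29 ⊆ 11-01,1110-
E = {--001, -10-1, 0-0--, 00--1}
Petrick residual → -0010, -0111, 01-1-, 1110-
Cover = c'd'e + b'c'de' + b'cde + bc'e + a'c' + a'b'e + a'bd + abcd'  |cover|=8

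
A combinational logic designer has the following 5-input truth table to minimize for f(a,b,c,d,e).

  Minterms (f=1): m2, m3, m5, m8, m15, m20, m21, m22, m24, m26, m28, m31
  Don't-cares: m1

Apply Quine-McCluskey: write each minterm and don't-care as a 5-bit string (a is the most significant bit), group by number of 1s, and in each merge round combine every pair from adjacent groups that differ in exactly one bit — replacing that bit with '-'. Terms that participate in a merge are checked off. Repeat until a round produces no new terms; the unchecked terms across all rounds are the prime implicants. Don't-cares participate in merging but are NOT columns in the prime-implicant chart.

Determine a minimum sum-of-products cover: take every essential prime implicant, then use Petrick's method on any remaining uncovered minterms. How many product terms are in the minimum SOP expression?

7

Round 0: 00001✓ 00010✓ 00011✓ 00101✓ 01000✓ 01111✓ 10100✓ 10101✓ 10110✓ 11000✓ 11010✓ 11100✓ 11111✓
Round 1: -0101 -1000 -1111 00-01 000-1 0001- 1-100 101-0 1010- 11-00 110-0
PIs = {-0101, -1000, -1111, 00-01, 000-1, 0001-, 1-100, 101-0, 1010-, 11-00, 110-0}
Coverage chart:
  m2: 0001- ←essential
  m3: 000-1,0001-
  m5: -0101,00-01
  m8: -1000 ←essential
  m15: -1111 ←essential
  m20: 1-100,101-0,1010-
  m21: -0101,1010-
  m22: 101-0 ←essential
  m24: -1000,11-00,110-0
  m26: 110-0 ←essential
  m28: 1-100,11-00
  m31: -1111 ←essential
Essential: -1000, -1111, 0001-, 101-0, 110-0
Petrick residual → -0101, 1-100
Min cover (7 terms): b'cd'e + bc'd'e' + bcde + a'b'c'd + acd'e' + ab'ce' + abc'e'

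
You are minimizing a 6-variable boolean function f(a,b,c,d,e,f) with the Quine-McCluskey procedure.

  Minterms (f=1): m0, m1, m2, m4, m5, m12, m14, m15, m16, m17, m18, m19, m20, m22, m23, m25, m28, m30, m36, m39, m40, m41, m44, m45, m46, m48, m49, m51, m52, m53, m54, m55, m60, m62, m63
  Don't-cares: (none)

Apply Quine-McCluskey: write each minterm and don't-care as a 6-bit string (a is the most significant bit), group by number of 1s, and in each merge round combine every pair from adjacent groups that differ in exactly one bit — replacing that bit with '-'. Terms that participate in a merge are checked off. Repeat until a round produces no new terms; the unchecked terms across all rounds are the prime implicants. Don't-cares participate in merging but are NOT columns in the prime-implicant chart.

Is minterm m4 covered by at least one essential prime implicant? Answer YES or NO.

[col 0] 000000*, 000001*, 000010*, 000100*, 000101*, 001100*, 001110*, 001111*, 010000*, 010001*, 010010*, 010011*, 010100*, 010110*, 010111*, 011001*, 011100*, 011110*, 100100*, 100111*, 101000*, 101001*, 101100*, 101101*, 101110*, 110000*, 110001*, 110011*, 110100*, 110101*, 110110*, 110111*, 111100*, 111110*, 111111*
[col 1] -00100*, -01100*, -01110*, -10000*, -10001*, -10011*, -10100*, -10110*, -10111*, -11100*, -11110*, 0-0000*, 0-0001*, 0-0010*, 0-0100*, 0-1100*, 0-1110*, 00-100*, 000-00*, 000-01*, 0000-0*, 00000-*, 00010-*, 0011-0*, 00111-, 01-001, 01-100*, 01-110*, 010-00*, 010-10*, 010-11*, 0100-0*, 0100-1*, 01000-*, 01001-*, 0101-0*, 01011-*, 0111-0*, 1-0100*, 1-0111, 1-1100*, 1-1110*, 10-100*, 101-00*, 101-01*, 10100-*, 1011-0*, 10110-*, 11-100*, 11-110*, 11-111*, 110-00*, 110-01*, 110-11*, 1100-1*, 11000-*, 1101-0*, 1101-1*, 11010-*, 11011-*, 1111-0*, 11111-*
[col 2] --0100*, --1100*, --1110*, -0-100*, -011-0*, -1-100*, -1-110*, -10-00, -10-11, -100-1, -1000-, -101-0*, -1011-, -111-0*, 0--100*, 0-0-00, 0-00-0, 0-000-, 0-11-0*, 000-0-, 01-1-0*, 010--0, 010-1-, 0100--, 1--100*, 1-11-0*, 101-0-, 11-1-0*, 11-11-, 110--1, 110-0-, 1101--
[col 3] ---100, --11-0, -1-1-0
Prime implicants: ---100, --11-0, -1-1-0, -10-00, -10-11, -100-1, -1000-, -1011-, 0-0-00, 0-00-0, 0-000-, 000-0-, 00111-, 01-001, 010--0, 010-1-, 0100--, 1-0111, 101-0-, 11-11-, 110--1, 110-0-, 1101--
PI chart (minterm → PIs covering it):
  0 | 0-0-00,0-00-0,0-000-,000-0-
  1 | 0-000-,000-0-
  2 | 0-00-0  (sole → essential)
  4 | ---100,0-0-00,000-0-
  5 | 000-0-  (sole → essential)
  12 | ---100,--11-0
  14 | --11-0,00111-
  15 | 00111-  (sole → essential)
  16 | -10-00,-1000-,0-0-00,0-00-0,0-000-,010--0,0100--
  17 | -100-1,-1000-,0-000-,01-001,0100--
  18 | 0-00-0,010--0,010-1-,0100--
  19 | -10-11,-100-1,010-1-,0100--
  20 | ---100,-1-1-0,-10-00,0-0-00,010--0
  22 | -1-1-0,-1011-,010--0,010-1-
  23 | -10-11,-1011-,010-1-
  25 | 01-001  (sole → essential)
  28 | ---100,--11-0,-1-1-0
  30 | --11-0,-1-1-0
  36 | ---100  (sole → essential)
  39 | 1-0111  (sole → essential)
  40 | 101-0-  (sole → essential)
  41 | 101-0-  (sole → essential)
  44 | ---100,--11-0,101-0-
  45 | 101-0-  (sole → essential)
  46 | --11-0  (sole → essential)
  48 | -10-00,-1000-,110-0-
  49 | -100-1,-1000-,110--1,110-0-
  51 | -10-11,-100-1,110--1
  52 | ---100,-1-1-0,-10-00,110-0-,1101--
  53 | 110--1,110-0-,1101--
  54 | -1-1-0,-1011-,11-11-,1101--
  55 | -10-11,-1011-,1-0111,11-11-,110--1,1101--
  60 | ---100,--11-0,-1-1-0
  62 | --11-0,-1-1-0,11-11-
  63 | 11-11-  (sole → essential)
Essential prime implicants: ---100, --11-0, 0-00-0, 000-0-, 00111-, 01-001, 1-0111, 101-0-, 11-11-

YES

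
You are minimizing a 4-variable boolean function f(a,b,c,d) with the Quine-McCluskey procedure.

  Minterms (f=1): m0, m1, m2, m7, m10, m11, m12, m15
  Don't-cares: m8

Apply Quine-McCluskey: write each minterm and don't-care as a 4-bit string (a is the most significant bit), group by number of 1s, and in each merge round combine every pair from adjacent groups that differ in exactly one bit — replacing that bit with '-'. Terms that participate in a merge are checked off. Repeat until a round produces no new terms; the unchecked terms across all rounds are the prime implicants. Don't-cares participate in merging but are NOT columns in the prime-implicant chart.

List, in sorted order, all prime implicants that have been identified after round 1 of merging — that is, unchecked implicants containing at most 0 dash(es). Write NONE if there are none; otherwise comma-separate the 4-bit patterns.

size-2^0 implicants → 0000(✓)  0001(✓)  0010(✓)  0111(✓)  1000(✓)  1010(✓)  1011(✓)  1100(✓)  1111(✓)
size-2^1 implicants → -000(✓)  -010(✓)  -111  00-0(✓)  000-  1-00  1-11  10-0(✓)  101-
size-2^2 implicants → -0-0
Unchecked terms (primes): -0-0, -111, 000-, 1-00, 1-11, 101-

NONE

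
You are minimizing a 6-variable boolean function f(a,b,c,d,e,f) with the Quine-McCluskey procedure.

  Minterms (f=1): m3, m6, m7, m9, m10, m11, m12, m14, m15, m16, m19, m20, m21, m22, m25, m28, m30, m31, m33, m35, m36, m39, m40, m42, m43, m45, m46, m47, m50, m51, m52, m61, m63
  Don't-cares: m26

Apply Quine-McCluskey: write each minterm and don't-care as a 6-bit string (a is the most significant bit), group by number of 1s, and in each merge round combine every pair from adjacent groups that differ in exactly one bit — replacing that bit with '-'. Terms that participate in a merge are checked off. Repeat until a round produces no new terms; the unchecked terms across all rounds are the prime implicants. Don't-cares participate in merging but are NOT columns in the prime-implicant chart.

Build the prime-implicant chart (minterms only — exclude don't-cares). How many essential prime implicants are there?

[col 0] 000011*, 000110*, 000111*, 001001*, 001010*, 001011*, 001100*, 001110*, 001111*, 010000*, 010011*, 010100*, 010101*, 010110*, 011001*, 011010*, 011100*, 011110*, 011111*, 100001*, 100011*, 100100*, 100111*, 101000*, 101010*, 101011*, 101101*, 101110*, 101111*, 110010*, 110011*, 110100*, 111101*, 111111*
[col 1] -00011*, -00111*, -01010*, -01011*, -01110*, -01111*, -10011*, -10100, -11111*, 0-0011*, 0-0110*, 0-1001, 0-1010*, 0-1100*, 0-1110*, 0-1111*, 00-011*, 00-110*, 00-111*, 000-11*, 00011-*, 001-10*, 001-11*, 0010-1, 00101-*, 0011-0*, 00111-*, 01-100*, 01-110*, 010-00, 0101-0*, 01010-, 011-10*, 0111-0*, 01111-*, 1-0011*, 1-0100, 1-1101*, 1-1111*, 10-011*, 10-111*, 100-11*, 1000-1, 101-10*, 101-11*, 1010-0, 10101-*, 1011-1*, 10111-*, 11001-, 1111-1*
[col 2] --0011, --1111, -0-011*, -0-111*, -00-11*, -01-10*, -01-11*, -0101-*, -0111-*, 0--110, 0-1-10, 0-11-0, 0-111-, 00--11*, 00-11-, 001-1-*, 01-1-0, 1-11-1, 10--11*, 101-1-*
[col 3] -0--11, -01-1-
Prime implicants: --0011, --1111, -0--11, -01-1-, -10100, 0--110, 0-1-10, 0-1001, 0-11-0, 0-111-, 00-11-, 0010-1, 01-1-0, 010-00, 01010-, 1-0100, 1-11-1, 1000-1, 1010-0, 11001-
PI chart (minterm → PIs covering it):
  3 | --0011,-0--11
  6 | 0--110,00-11-
  7 | -0--11,00-11-
  9 | 0-1001,0010-1
  10 | -01-1-,0-1-10
  11 | -0--11,-01-1-,0010-1
  12 | 0-11-0  (sole → essential)
  14 | -01-1-,0--110,0-1-10,0-11-0,0-111-,00-11-
  15 | --1111,-0--11,-01-1-,0-111-,00-11-
  16 | 010-00  (sole → essential)
  19 | --0011  (sole → essential)
  20 | -10100,01-1-0,010-00,01010-
  21 | 01010-  (sole → essential)
  22 | 0--110,01-1-0
  25 | 0-1001  (sole → essential)
  28 | 0-11-0,01-1-0
  30 | 0--110,0-1-10,0-11-0,0-111-,01-1-0
  31 | --1111,0-111-
  33 | 1000-1  (sole → essential)
  35 | --0011,-0--11,1000-1
  36 | 1-0100  (sole → essential)
  39 | -0--11  (sole → essential)
  40 | 1010-0  (sole → essential)
  42 | -01-1-,1010-0
  43 | -0--11,-01-1-
  45 | 1-11-1  (sole → essential)
  46 | -01-1-  (sole → essential)
  47 | --1111,-0--11,-01-1-,1-11-1
  50 | 11001-  (sole → essential)
  51 | --0011,11001-
  52 | -10100,1-0100
  61 | 1-11-1  (sole → essential)
  63 | --1111,1-11-1
Essential prime implicants: --0011, -0--11, -01-1-, 0-1001, 0-11-0, 010-00, 01010-, 1-0100, 1-11-1, 1000-1, 1010-0, 11001-

12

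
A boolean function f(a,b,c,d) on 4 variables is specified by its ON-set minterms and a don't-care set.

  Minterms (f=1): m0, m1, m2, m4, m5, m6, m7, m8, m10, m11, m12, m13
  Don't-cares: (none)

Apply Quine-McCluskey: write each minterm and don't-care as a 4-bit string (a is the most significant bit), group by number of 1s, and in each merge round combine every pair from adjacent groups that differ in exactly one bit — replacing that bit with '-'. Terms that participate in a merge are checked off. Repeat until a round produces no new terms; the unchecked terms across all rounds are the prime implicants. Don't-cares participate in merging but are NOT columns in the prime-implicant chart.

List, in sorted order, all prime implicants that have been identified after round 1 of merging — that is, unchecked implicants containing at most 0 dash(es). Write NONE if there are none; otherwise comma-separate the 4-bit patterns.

NONE

size-2^0 implicants → 0000(✓)  0001(✓)  0010(✓)  0100(✓)  0101(✓)  0110(✓)  0111(✓)  1000(✓)  1010(✓)  1011(✓)  1100(✓)  1101(✓)
size-2^1 implicants → -000(✓)  -010(✓)  -100(✓)  -101(✓)  0-00(✓)  0-01(✓)  0-10(✓)  00-0(✓)  000-(✓)  01-0(✓)  01-1(✓)  010-(✓)  011-(✓)  1-00(✓)  10-0(✓)  101-  110-(✓)
size-2^2 implicants → --00  -0-0  -10-  0--0  0-0-  01--
Unchecked terms (primes): --00, -0-0, -10-, 0--0, 0-0-, 01--, 101-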